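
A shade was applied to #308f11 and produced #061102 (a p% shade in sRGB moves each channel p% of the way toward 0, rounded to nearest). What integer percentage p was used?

#308f11 is rgb(48, 143, 17); #061102 is rgb(6, 17, 2).
On the G channel (widest range): 17 ≈ 143 + (p/100)(0 − 143), so p ≈ 100×(17 − 143)/(0 − 143) = -12600/-143 = 88.11.
p = 88 reproduces all three channels after rounding.

88%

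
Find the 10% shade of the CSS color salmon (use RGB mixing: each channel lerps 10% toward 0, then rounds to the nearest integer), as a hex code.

#E17367

CSS salmon is rgb(250, 128, 114).
Lerp each channel 10% toward 0:
  R: 250 + 0.1×(0−250) = 250 − 25 = 225 → 225
  G: 128 + 0.1×(0−128) = 128 − 12.8 = 115.2 → 115
  B: 114 − 11.4 = 102.6 → 103
rgb(225, 115, 103) = #E17367.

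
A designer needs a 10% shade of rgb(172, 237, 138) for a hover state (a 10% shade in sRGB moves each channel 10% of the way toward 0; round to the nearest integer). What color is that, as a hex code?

#9BD57C

A 10% shade moves each channel 10% toward 0:
  R: 172 + 0.1×(0−172) = 172 − 17.2 = 154.8 → 155
  G: 237 + 0.1×(0−237) = 237 − 23.7 = 213.3 → 213
  B: 138 + 0.1×(0−138) = 138 − 13.8 = 124.2 → 124
rgb(155, 213, 124) = #9BD57C.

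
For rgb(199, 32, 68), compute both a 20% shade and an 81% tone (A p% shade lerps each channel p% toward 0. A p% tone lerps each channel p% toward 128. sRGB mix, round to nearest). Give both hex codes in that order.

#9f1a36, #8d6e75

20% shade:
  R: 199 + 0.2×(0−199) = 199 − 39.8 = 159.2 → 159
  G: 32 + 0.2×(0−32) = 32 − 6.4 = 25.6 → 26
  B: 68 − 13.6 = 54.4 → 54
  → #9f1a36
81% tone:
  R: 199 − 57.51 = 141.49 → 141
  G: 32 + 0.81×(128−32) = 32 + 77.76 = 109.76 → 110
  B: 68 + 0.81×(128−68) = 68 + 48.6 = 116.6 → 117
  → #8d6e75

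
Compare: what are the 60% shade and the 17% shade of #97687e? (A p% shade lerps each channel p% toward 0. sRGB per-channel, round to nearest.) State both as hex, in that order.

#3c2a32, #7d5669

#97687e is rgb(151, 104, 126).
60% shade:
  R: 151 + 0.6×(0−151) = 151 − 90.6 = 60.4 → 60
  G: 104 + 0.6×(0−104) = 104 − 62.4 = 41.6 → 42
  B: 126 + 0.6×(0−126) = 126 − 75.6 = 50.4 → 50
  → #3c2a32
17% shade:
  R: 151 + 0.17×(0−151) = 151 − 25.67 = 125.33 → 125
  G: 104 + 0.17×(0−104) = 104 − 17.68 = 86.32 → 86
  B: 126 + 0.17×(0−126) = 126 − 21.42 = 104.58 → 105
  → #7d5669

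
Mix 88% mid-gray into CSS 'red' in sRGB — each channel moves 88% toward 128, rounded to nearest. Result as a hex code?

CSS red is rgb(255, 0, 0).
An 88% tone moves each channel 88% toward 128:
  R: 255 − 111.76 = 143.24 → 143
  G: 0 + 0.88×(128−0) = 0 + 112.64 = 112.64 → 113
  B: 0 + 112.64 = 112.64 → 113
rgb(143, 113, 113) = #8f7171.

#8f7171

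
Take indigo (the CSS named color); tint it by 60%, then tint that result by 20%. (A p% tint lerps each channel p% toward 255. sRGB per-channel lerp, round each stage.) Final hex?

CSS indigo is rgb(75, 0, 130).
Lerp each channel 60% toward 255:
  R: 75 + 0.6×(255−75) = 75 + 108 = 183 → 183
  G: 0 + 0.6×(255−0) = 0 + 153 = 153 → 153
  B: 130 + 75 = 205 → 205
After the tint: rgb(183, 153, 205) = #B799CD.
A 20% tint moves each channel 20% toward 255:
  R: 183 + 0.2×(255−183) = 183 + 14.4 = 197.4 → 197
  G: 153 + 0.2×(255−153) = 153 + 20.4 = 173.4 → 173
  B: 205 + 0.2×(255−205) = 205 + 10 = 215 → 215
rgb(197, 173, 215) = #C5ADD7.

#C5ADD7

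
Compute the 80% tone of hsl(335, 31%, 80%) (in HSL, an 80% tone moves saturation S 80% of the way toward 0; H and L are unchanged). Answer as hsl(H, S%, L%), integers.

hsl(335, 6%, 80%)

S moves 80% from 31 toward 0: 31 − 24.8 = 6.2 → 6.
H and L are unchanged.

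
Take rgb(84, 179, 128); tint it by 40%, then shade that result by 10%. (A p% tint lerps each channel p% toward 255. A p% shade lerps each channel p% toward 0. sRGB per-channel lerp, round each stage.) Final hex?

#89BCA1

A 40% tint moves each channel 40% toward 255:
  R: 84 + 0.4×(255−84) = 84 + 68.4 = 152.4 → 152
  G: 179 + 0.4×(255−179) = 179 + 30.4 = 209.4 → 209
  B: 128 + 50.8 = 178.8 → 179
After the tint: rgb(152, 209, 179) = #98D1B3.
Per channel, c → c + 0.1(0 − c):
  R: 152 + 0.1×(0−152) = 152 − 15.2 = 136.8 → 137
  G: 209 + 0.1×(0−209) = 209 − 20.9 = 188.1 → 188
  B: 179 − 17.9 = 161.1 → 161
rgb(137, 188, 161) = #89BCA1.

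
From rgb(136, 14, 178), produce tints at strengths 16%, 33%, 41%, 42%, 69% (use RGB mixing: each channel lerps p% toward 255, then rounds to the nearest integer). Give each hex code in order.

#9B35BE, #AF5ECB, #B971D2, #BA73D2, #DAB4E7

16%: (136 + 19.04 = 155.04→155, 14 + 38.56 = 52.56→53, 178 + 12.32 = 190.32→190) → #9B35BE
33%: (136 + 39.27 = 175.27→175, 14 + 79.53 = 93.53→94, 178 + 25.41 = 203.41→203) → #AF5ECB
41%: (136 + 48.79 = 184.79→185, 14 + 98.81 = 112.81→113, 178 + 31.57 = 209.57→210) → #B971D2
42%: (136 + 49.98 = 185.98→186, 14 + 101.22 = 115.22→115, 178 + 32.34 = 210.34→210) → #BA73D2
69%: (136 + 82.11 = 218.11→218, 14 + 166.29 = 180.29→180, 178 + 53.13 = 231.13→231) → #DAB4E7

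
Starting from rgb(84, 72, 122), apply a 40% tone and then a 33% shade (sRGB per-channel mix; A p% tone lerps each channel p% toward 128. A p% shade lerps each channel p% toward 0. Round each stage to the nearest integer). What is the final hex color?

A 40% tone moves each channel 40% toward 128:
  R: 84 + 0.4×(128−84) = 84 + 17.6 = 101.6 → 102
  G: 72 + 0.4×(128−72) = 72 + 22.4 = 94.4 → 94
  B: 122 + 0.4×(128−122) = 122 + 2.4 = 124.4 → 124
After the tone: rgb(102, 94, 124) = #665e7c.
A 33% shade moves each channel 33% toward 0:
  R: 102 + 0.33×(0−102) = 102 − 33.66 = 68.34 → 68
  G: 94 − 31.02 = 62.98 → 63
  B: 124 + 0.33×(0−124) = 124 − 40.92 = 83.08 → 83
rgb(68, 63, 83) = #443f53.

#443f53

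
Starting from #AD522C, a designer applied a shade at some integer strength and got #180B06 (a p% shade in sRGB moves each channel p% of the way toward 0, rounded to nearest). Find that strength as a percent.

86%

#AD522C is rgb(173, 82, 44); #180B06 is rgb(24, 11, 6).
On the R channel (widest range): 24 ≈ 173 + (p/100)(0 − 173), so p ≈ 100×(24 − 173)/(0 − 173) = -14900/-173 = 86.13.
p = 86 reproduces all three channels after rounding.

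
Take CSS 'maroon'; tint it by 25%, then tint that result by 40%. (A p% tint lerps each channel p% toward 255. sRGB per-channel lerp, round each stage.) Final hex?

#C68C8C

CSS maroon is rgb(128, 0, 0).
Per channel, c → c + 0.25(255 − c):
  R: 128 + 0.25×(255−128) = 128 + 31.75 = 159.75 → 160
  G: 0 + 63.75 = 63.75 → 64
  B: 0 + 0.25×(255−0) = 0 + 63.75 = 63.75 → 64
After the tint: rgb(160, 64, 64) = #A04040.
Per channel, c → c + 0.4(255 − c):
  R: 160 + 38 = 198 → 198
  G: 64 + 76.4 = 140.4 → 140
  B: 64 + 0.4×(255−64) = 64 + 76.4 = 140.4 → 140
rgb(198, 140, 140) = #C68C8C.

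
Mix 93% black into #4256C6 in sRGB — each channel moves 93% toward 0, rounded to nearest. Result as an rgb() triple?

rgb(5, 6, 14)

#4256C6 is rgb(66, 86, 198).
Lerp each channel 93% toward 0:
  R: 66 + 0.93×(0−66) = 66 − 61.38 = 4.62 → 5
  G: 86 − 79.98 = 6.02 → 6
  B: 198 + 0.93×(0−198) = 198 − 184.14 = 13.86 → 14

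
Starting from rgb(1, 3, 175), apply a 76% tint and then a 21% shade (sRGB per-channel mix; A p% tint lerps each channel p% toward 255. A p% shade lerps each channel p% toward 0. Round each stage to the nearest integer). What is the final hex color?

Lerp each channel 76% toward 255:
  R: 1 + 193.04 = 194.04 → 194
  G: 3 + 191.52 = 194.52 → 195
  B: 175 + 0.76×(255−175) = 175 + 60.8 = 235.8 → 236
After the tint: rgb(194, 195, 236) = #c2c3ec.
A 21% shade moves each channel 21% toward 0:
  R: 194 − 40.74 = 153.26 → 153
  G: 195 − 40.95 = 154.05 → 154
  B: 236 − 49.56 = 186.44 → 186
rgb(153, 154, 186) = #999aba.

#999aba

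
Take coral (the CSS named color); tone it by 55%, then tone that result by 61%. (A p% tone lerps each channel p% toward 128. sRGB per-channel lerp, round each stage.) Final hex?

#968077

CSS coral is rgb(255, 127, 80).
Lerp each channel 55% toward 128:
  R: 255 + 0.55×(128−255) = 255 − 69.85 = 185.15 → 185
  G: 127 + 0.55 = 127.55 → 128
  B: 80 + 0.55×(128−80) = 80 + 26.4 = 106.4 → 106
After the tone: rgb(185, 128, 106) = #b9806a.
Per channel, c → c + 0.61(128 − c):
  R: 185 + 0.61×(128−185) = 185 − 34.77 = 150.23 → 150
  G: 128 + 0.61×(128−128) = 128 + 0 = 128 → 128
  B: 106 + 0.61×(128−106) = 106 + 13.42 = 119.42 → 119
rgb(150, 128, 119) = #968077.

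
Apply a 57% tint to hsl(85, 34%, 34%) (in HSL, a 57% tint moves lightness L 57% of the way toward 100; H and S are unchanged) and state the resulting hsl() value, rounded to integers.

hsl(85, 34%, 72%)

L moves 57% from 34 toward 100: 34 + 37.62 = 71.62 → 72.
H and S are unchanged.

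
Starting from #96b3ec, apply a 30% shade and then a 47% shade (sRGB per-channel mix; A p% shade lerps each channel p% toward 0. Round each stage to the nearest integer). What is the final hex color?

#384257

#96b3ec is rgb(150, 179, 236).
Per channel, c → c + 0.3(0 − c):
  R: 150 − 45 = 105 → 105
  G: 179 + 0.3×(0−179) = 179 − 53.7 = 125.3 → 125
  B: 236 + 0.3×(0−236) = 236 − 70.8 = 165.2 → 165
After the shade: rgb(105, 125, 165) = #697da5.
Lerp each channel 47% toward 0:
  R: 105 + 0.47×(0−105) = 105 − 49.35 = 55.65 → 56
  G: 125 − 58.75 = 66.25 → 66
  B: 165 − 77.55 = 87.45 → 87
rgb(56, 66, 87) = #384257.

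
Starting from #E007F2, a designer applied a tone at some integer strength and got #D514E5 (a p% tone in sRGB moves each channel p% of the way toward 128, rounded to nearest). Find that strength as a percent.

#E007F2 is rgb(224, 7, 242); #D514E5 is rgb(213, 20, 229).
On the G channel (widest range): 20 ≈ 7 + (p/100)(128 − 7), so p ≈ 100×(20 − 7)/(128 − 7) = 1300/121 = 10.74.
p = 11 reproduces all three channels after rounding.

11%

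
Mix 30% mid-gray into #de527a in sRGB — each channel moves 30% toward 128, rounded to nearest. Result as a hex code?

#de527a is rgb(222, 82, 122).
Per channel, c → c + 0.3(128 − c):
  R: 222 + 0.3×(128−222) = 222 − 28.2 = 193.8 → 194
  G: 82 + 13.8 = 95.8 → 96
  B: 122 + 1.8 = 123.8 → 124
rgb(194, 96, 124) = #c2607c.

#c2607c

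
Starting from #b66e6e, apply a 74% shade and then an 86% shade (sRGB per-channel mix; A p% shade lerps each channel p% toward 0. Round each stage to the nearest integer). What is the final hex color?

#070404

#b66e6e is rgb(182, 110, 110).
Lerp each channel 74% toward 0:
  R: 182 + 0.74×(0−182) = 182 − 134.68 = 47.32 → 47
  G: 110 + 0.74×(0−110) = 110 − 81.4 = 28.6 → 29
  B: 110 − 81.4 = 28.6 → 29
After the shade: rgb(47, 29, 29) = #2f1d1d.
Per channel, c → c + 0.86(0 − c):
  R: 47 + 0.86×(0−47) = 47 − 40.42 = 6.58 → 7
  G: 29 + 0.86×(0−29) = 29 − 24.94 = 4.06 → 4
  B: 29 − 24.94 = 4.06 → 4
rgb(7, 4, 4) = #070404.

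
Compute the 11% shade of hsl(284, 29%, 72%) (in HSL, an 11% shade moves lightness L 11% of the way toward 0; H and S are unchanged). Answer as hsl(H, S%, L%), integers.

hsl(284, 29%, 64%)

L moves 11% from 72 toward 0: 72 − 7.92 = 64.08 → 64.
H and S are unchanged.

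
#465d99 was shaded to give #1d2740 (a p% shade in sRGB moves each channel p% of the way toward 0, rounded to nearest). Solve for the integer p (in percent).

58%

#465d99 is rgb(70, 93, 153); #1d2740 is rgb(29, 39, 64).
On the B channel (widest range): 64 ≈ 153 + (p/100)(0 − 153), so p ≈ 100×(64 − 153)/(0 − 153) = -8900/-153 = 58.17.
p = 58 reproduces all three channels after rounding.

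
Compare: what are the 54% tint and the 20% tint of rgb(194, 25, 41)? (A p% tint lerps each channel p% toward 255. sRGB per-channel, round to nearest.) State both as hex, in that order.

#E3959D, #CE4754

54% tint:
  R: 194 + 32.94 = 226.94 → 227
  G: 25 + 0.54×(255−25) = 25 + 124.2 = 149.2 → 149
  B: 41 + 0.54×(255−41) = 41 + 115.56 = 156.56 → 157
  → #E3959D
20% tint:
  R: 194 + 12.2 = 206.2 → 206
  G: 25 + 0.2×(255−25) = 25 + 46 = 71 → 71
  B: 41 + 0.2×(255−41) = 41 + 42.8 = 83.8 → 84
  → #CE4754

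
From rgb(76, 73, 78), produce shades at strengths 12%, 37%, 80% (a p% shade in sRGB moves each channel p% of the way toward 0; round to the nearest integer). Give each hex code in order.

12%: (76 − 9.12 = 66.88→67, 73 − 8.76 = 64.24→64, 78 − 9.36 = 68.64→69) → #434045
37%: (76 − 28.12 = 47.88→48, 73 − 27.01 = 45.99→46, 78 − 28.86 = 49.14→49) → #302e31
80%: (76 − 60.8 = 15.2→15, 73 − 58.4 = 14.6→15, 78 − 62.4 = 15.6→16) → #0f0f10

#434045, #302e31, #0f0f10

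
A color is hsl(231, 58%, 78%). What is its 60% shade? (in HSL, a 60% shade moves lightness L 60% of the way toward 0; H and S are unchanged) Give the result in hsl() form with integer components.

L moves 60% from 78 toward 0: 78 − 46.8 = 31.2 → 31.
H and S are unchanged.

hsl(231, 58%, 31%)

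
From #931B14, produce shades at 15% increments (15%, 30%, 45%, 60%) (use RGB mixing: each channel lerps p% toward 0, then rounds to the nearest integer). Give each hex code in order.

#931B14 is rgb(147, 27, 20).
15%: (147 − 22.05 = 124.95→125, 27 − 4.05 = 22.95→23, 20 − 3 = 17→17) → #7D1711
30%: (147 − 44.1 = 102.9→103, 27 − 8.1 = 18.9→19, 20 − 6 = 14→14) → #67130E
45%: (147 − 66.15 = 80.85→81, 27 − 12.15 = 14.85→15, 20 − 9 = 11→11) → #510F0B
60%: (147 − 88.2 = 58.8→59, 27 − 16.2 = 10.8→11, 20 − 12 = 8→8) → #3B0B08

#7D1711, #67130E, #510F0B, #3B0B08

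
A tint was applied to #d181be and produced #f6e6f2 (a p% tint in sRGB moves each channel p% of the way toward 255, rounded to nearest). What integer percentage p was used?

80%

#d181be is rgb(209, 129, 190); #f6e6f2 is rgb(246, 230, 242).
On the G channel (widest range): 230 ≈ 129 + (p/100)(255 − 129), so p ≈ 100×(230 − 129)/(255 − 129) = 10100/126 = 80.16.
p = 80 reproduces all three channels after rounding.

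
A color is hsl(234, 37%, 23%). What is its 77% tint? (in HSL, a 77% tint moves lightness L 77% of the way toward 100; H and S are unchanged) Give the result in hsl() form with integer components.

hsl(234, 37%, 82%)

L moves 77% from 23 toward 100: 23 + 59.29 = 82.29 → 82.
H and S are unchanged.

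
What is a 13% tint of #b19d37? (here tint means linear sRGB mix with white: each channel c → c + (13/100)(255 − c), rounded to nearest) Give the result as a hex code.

#bbaa51

#b19d37 is rgb(177, 157, 55).
Lerp each channel 13% toward 255:
  R: 177 + 0.13×(255−177) = 177 + 10.14 = 187.14 → 187
  G: 157 + 0.13×(255−157) = 157 + 12.74 = 169.74 → 170
  B: 55 + 26 = 81 → 81
rgb(187, 170, 81) = #bbaa51.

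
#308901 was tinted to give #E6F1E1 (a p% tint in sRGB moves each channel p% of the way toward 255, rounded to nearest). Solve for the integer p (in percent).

88%

#308901 is rgb(48, 137, 1); #E6F1E1 is rgb(230, 241, 225).
On the B channel (widest range): 225 ≈ 1 + (p/100)(255 − 1), so p ≈ 100×(225 − 1)/(255 − 1) = 22400/254 = 88.19.
p = 88 reproduces all three channels after rounding.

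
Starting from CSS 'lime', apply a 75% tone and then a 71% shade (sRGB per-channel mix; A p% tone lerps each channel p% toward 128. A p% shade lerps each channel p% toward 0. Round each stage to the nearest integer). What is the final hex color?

#1C2E1C

CSS lime is rgb(0, 255, 0).
Per channel, c → c + 0.75(128 − c):
  R: 0 + 0.75×(128−0) = 0 + 96 = 96 → 96
  G: 255 − 95.25 = 159.75 → 160
  B: 0 + 0.75×(128−0) = 0 + 96 = 96 → 96
After the tone: rgb(96, 160, 96) = #60A060.
A 71% shade moves each channel 71% toward 0:
  R: 96 + 0.71×(0−96) = 96 − 68.16 = 27.84 → 28
  G: 160 + 0.71×(0−160) = 160 − 113.6 = 46.4 → 46
  B: 96 + 0.71×(0−96) = 96 − 68.16 = 27.84 → 28
rgb(28, 46, 28) = #1C2E1C.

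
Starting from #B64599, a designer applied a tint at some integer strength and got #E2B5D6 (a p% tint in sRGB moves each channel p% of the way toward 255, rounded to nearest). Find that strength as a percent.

#B64599 is rgb(182, 69, 153); #E2B5D6 is rgb(226, 181, 214).
On the G channel (widest range): 181 ≈ 69 + (p/100)(255 − 69), so p ≈ 100×(181 − 69)/(255 − 69) = 11200/186 = 60.22.
p = 60 reproduces all three channels after rounding.

60%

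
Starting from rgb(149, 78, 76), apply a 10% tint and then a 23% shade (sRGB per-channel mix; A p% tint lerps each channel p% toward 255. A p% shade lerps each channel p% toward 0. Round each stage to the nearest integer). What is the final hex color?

Lerp each channel 10% toward 255:
  R: 149 + 0.1×(255−149) = 149 + 10.6 = 159.6 → 160
  G: 78 + 17.7 = 95.7 → 96
  B: 76 + 0.1×(255−76) = 76 + 17.9 = 93.9 → 94
After the tint: rgb(160, 96, 94) = #A0605E.
A 23% shade moves each channel 23% toward 0:
  R: 160 − 36.8 = 123.2 → 123
  G: 96 − 22.08 = 73.92 → 74
  B: 94 − 21.62 = 72.38 → 72
rgb(123, 74, 72) = #7B4A48.

#7B4A48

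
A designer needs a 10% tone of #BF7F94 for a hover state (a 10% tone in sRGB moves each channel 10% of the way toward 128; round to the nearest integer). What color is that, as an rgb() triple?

#BF7F94 is rgb(191, 127, 148).
A 10% tone moves each channel 10% toward 128:
  R: 191 − 6.3 = 184.7 → 185
  G: 127 + 0.1×(128−127) = 127 + 0.1 = 127.1 → 127
  B: 148 + 0.1×(128−148) = 148 − 2 = 146 → 146

rgb(185, 127, 146)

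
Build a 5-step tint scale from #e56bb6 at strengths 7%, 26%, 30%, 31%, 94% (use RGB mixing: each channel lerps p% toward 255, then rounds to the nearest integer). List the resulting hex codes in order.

#e775bb, #ec91c9, #ed97cc, #ed99cd, #fdf6fb

#e56bb6 is rgb(229, 107, 182).
7%: (229 + 1.82 = 230.82→231, 107 + 10.36 = 117.36→117, 182 + 5.11 = 187.11→187) → #e775bb
26%: (229 + 6.76 = 235.76→236, 107 + 38.48 = 145.48→145, 182 + 18.98 = 200.98→201) → #ec91c9
30%: (229 + 7.8 = 236.8→237, 107 + 44.4 = 151.4→151, 182 + 21.9 = 203.9→204) → #ed97cc
31%: (229 + 8.06 = 237.06→237, 107 + 45.88 = 152.88→153, 182 + 22.63 = 204.63→205) → #ed99cd
94%: (229 + 24.44 = 253.44→253, 107 + 139.12 = 246.12→246, 182 + 68.62 = 250.62→251) → #fdf6fb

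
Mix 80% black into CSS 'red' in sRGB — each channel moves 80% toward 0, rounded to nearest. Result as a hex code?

#330000

CSS red is rgb(255, 0, 0).
Per channel, c → c + 0.8(0 − c):
  R: 255 − 204 = 51 → 51
  G: 0 + 0 = 0 → 0
  B: 0 + 0 = 0 → 0
rgb(51, 0, 0) = #330000.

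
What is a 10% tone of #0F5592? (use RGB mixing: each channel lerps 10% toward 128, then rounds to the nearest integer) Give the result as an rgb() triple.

#0F5592 is rgb(15, 85, 146).
Per channel, c → c + 0.1(128 − c):
  R: 15 + 0.1×(128−15) = 15 + 11.3 = 26.3 → 26
  G: 85 + 0.1×(128−85) = 85 + 4.3 = 89.3 → 89
  B: 146 − 1.8 = 144.2 → 144

rgb(26, 89, 144)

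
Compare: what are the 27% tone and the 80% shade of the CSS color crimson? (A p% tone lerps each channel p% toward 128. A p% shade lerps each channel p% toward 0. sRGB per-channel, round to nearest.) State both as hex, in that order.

CSS crimson is rgb(220, 20, 60).
27% tone:
  R: 220 − 24.84 = 195.16 → 195
  G: 20 + 0.27×(128−20) = 20 + 29.16 = 49.16 → 49
  B: 60 + 18.36 = 78.36 → 78
  → #C3314E
80% shade:
  R: 220 − 176 = 44 → 44
  G: 20 − 16 = 4 → 4
  B: 60 + 0.8×(0−60) = 60 − 48 = 12 → 12
  → #2C040C

#C3314E, #2C040C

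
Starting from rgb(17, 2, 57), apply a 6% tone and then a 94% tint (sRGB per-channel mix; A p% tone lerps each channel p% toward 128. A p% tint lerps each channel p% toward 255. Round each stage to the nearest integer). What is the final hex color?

Lerp each channel 6% toward 128:
  R: 17 + 6.66 = 23.66 → 24
  G: 2 + 7.56 = 9.56 → 10
  B: 57 + 0.06×(128−57) = 57 + 4.26 = 61.26 → 61
After the tone: rgb(24, 10, 61) = #180a3d.
A 94% tint moves each channel 94% toward 255:
  R: 24 + 217.14 = 241.14 → 241
  G: 10 + 0.94×(255−10) = 10 + 230.3 = 240.3 → 240
  B: 61 + 182.36 = 243.36 → 243
rgb(241, 240, 243) = #f1f0f3.

#f1f0f3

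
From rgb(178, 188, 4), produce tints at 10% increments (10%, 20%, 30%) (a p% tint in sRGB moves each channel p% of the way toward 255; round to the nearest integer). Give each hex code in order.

#bac31d, #c1c936, #c9d04f

10%: (178 + 7.7 = 185.7→186, 188 + 6.7 = 194.7→195, 4 + 25.1 = 29.1→29) → #bac31d
20%: (178 + 15.4 = 193.4→193, 188 + 13.4 = 201.4→201, 4 + 50.2 = 54.2→54) → #c1c936
30%: (178 + 23.1 = 201.1→201, 188 + 20.1 = 208.1→208, 4 + 75.3 = 79.3→79) → #c9d04f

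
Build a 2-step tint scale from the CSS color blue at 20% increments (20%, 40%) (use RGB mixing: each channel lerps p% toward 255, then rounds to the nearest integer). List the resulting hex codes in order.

CSS blue is rgb(0, 0, 255).
20%: (0 + 51 = 51→51, 0 + 51 = 51→51, 255→255) → #3333FF
40%: (0 + 102 = 102→102, 0 + 102 = 102→102, 255→255) → #6666FF

#3333FF, #6666FF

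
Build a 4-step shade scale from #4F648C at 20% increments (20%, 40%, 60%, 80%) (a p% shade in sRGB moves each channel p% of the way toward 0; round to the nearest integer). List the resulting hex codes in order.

#4F648C is rgb(79, 100, 140).
20%: (79 − 15.8 = 63.2→63, 100 − 20 = 80→80, 140 − 28 = 112→112) → #3F5070
40%: (79 − 31.6 = 47.4→47, 100 − 40 = 60→60, 140 − 56 = 84→84) → #2F3C54
60%: (79 − 47.4 = 31.6→32, 100 − 60 = 40→40, 140 − 84 = 56→56) → #202838
80%: (79 − 63.2 = 15.8→16, 100 − 80 = 20→20, 140 − 112 = 28→28) → #10141C

#3F5070, #2F3C54, #202838, #10141C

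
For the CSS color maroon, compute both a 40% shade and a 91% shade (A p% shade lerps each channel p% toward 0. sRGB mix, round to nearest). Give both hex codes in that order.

#4d0000, #0c0000

CSS maroon is rgb(128, 0, 0).
40% shade:
  R: 128 − 51.2 = 76.8 → 77
  G: 0 + 0.4×(0−0) = 0 + 0 = 0 → 0
  B: 0 + 0.4×(0−0) = 0 + 0 = 0 → 0
  → #4d0000
91% shade:
  R: 128 − 116.48 = 11.52 → 12
  G: 0 + 0.91×(0−0) = 0 + 0 = 0 → 0
  B: 0 + 0.91×(0−0) = 0 + 0 = 0 → 0
  → #0c0000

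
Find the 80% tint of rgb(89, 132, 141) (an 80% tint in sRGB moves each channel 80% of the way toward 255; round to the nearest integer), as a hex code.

#DEE6E8

Lerp each channel 80% toward 255:
  R: 89 + 132.8 = 221.8 → 222
  G: 132 + 0.8×(255−132) = 132 + 98.4 = 230.4 → 230
  B: 141 + 91.2 = 232.2 → 232
rgb(222, 230, 232) = #DEE6E8.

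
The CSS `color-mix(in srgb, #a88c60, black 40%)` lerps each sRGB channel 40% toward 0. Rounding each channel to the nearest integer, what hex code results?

#65543a

#a88c60 is rgb(168, 140, 96).
A 40% shade moves each channel 40% toward 0:
  R: 168 − 67.2 = 100.8 → 101
  G: 140 + 0.4×(0−140) = 140 − 56 = 84 → 84
  B: 96 + 0.4×(0−96) = 96 − 38.4 = 57.6 → 58
rgb(101, 84, 58) = #65543a.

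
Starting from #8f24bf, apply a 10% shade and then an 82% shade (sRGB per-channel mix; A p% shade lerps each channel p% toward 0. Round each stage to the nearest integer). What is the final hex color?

#8f24bf is rgb(143, 36, 191).
Per channel, c → c + 0.1(0 − c):
  R: 143 − 14.3 = 128.7 → 129
  G: 36 − 3.6 = 32.4 → 32
  B: 191 + 0.1×(0−191) = 191 − 19.1 = 171.9 → 172
After the shade: rgb(129, 32, 172) = #8120ac.
Per channel, c → c + 0.82(0 − c):
  R: 129 + 0.82×(0−129) = 129 − 105.78 = 23.22 → 23
  G: 32 − 26.24 = 5.76 → 6
  B: 172 + 0.82×(0−172) = 172 − 141.04 = 30.96 → 31
rgb(23, 6, 31) = #17061f.

#17061f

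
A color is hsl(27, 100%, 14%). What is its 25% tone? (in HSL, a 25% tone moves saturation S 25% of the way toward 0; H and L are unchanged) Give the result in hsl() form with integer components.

hsl(27, 75%, 14%)

S moves 25% from 100 toward 0: 100 − 25 = 75 → 75.
H and L are unchanged.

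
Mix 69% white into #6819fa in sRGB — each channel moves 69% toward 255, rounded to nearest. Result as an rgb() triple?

rgb(208, 184, 253)

#6819fa is rgb(104, 25, 250).
Lerp each channel 69% toward 255:
  R: 104 + 0.69×(255−104) = 104 + 104.19 = 208.19 → 208
  G: 25 + 0.69×(255−25) = 25 + 158.7 = 183.7 → 184
  B: 250 + 0.69×(255−250) = 250 + 3.45 = 253.45 → 253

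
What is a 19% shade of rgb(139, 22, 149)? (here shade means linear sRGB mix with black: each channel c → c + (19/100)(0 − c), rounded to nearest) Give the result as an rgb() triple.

Per channel, c → c + 0.19(0 − c):
  R: 139 + 0.19×(0−139) = 139 − 26.41 = 112.59 → 113
  G: 22 + 0.19×(0−22) = 22 − 4.18 = 17.82 → 18
  B: 149 − 28.31 = 120.69 → 121

rgb(113, 18, 121)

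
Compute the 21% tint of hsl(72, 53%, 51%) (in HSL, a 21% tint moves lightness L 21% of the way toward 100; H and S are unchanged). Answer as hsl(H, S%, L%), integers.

hsl(72, 53%, 61%)

L moves 21% from 51 toward 100: 51 + 10.29 = 61.29 → 61.
H and S are unchanged.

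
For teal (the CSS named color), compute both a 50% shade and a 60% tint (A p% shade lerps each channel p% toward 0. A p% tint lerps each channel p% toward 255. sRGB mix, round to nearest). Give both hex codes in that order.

#004040, #99CCCC

CSS teal is rgb(0, 128, 128).
50% shade:
  R: 0 + 0 = 0 → 0
  G: 128 + 0.5×(0−128) = 128 − 64 = 64 → 64
  B: 128 − 64 = 64 → 64
  → #004040
60% tint:
  R: 0 + 153 = 153 → 153
  G: 128 + 76.2 = 204.2 → 204
  B: 128 + 76.2 = 204.2 → 204
  → #99CCCC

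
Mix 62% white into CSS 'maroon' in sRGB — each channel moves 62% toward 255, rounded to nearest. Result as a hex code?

#CF9E9E

CSS maroon is rgb(128, 0, 0).
Lerp each channel 62% toward 255:
  R: 128 + 78.74 = 206.74 → 207
  G: 0 + 158.1 = 158.1 → 158
  B: 0 + 0.62×(255−0) = 0 + 158.1 = 158.1 → 158
rgb(207, 158, 158) = #CF9E9E.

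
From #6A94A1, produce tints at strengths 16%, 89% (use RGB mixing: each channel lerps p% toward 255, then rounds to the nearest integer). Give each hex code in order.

#6A94A1 is rgb(106, 148, 161).
16%: (106 + 23.84 = 129.84→130, 148 + 17.12 = 165.12→165, 161 + 15.04 = 176.04→176) → #82A5B0
89%: (106 + 132.61 = 238.61→239, 148 + 95.23 = 243.23→243, 161 + 83.66 = 244.66→245) → #EFF3F5

#82A5B0, #EFF3F5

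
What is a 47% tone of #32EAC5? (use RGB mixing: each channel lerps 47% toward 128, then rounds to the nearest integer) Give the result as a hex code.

#32EAC5 is rgb(50, 234, 197).
A 47% tone moves each channel 47% toward 128:
  R: 50 + 36.66 = 86.66 → 87
  G: 234 + 0.47×(128−234) = 234 − 49.82 = 184.18 → 184
  B: 197 + 0.47×(128−197) = 197 − 32.43 = 164.57 → 165
rgb(87, 184, 165) = #57B8A5.

#57B8A5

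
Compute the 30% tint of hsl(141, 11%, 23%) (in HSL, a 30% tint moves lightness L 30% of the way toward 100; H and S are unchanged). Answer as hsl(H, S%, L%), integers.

hsl(141, 11%, 46%)

L moves 30% from 23 toward 100: 23 + 23.1 = 46.1 → 46.
H and S are unchanged.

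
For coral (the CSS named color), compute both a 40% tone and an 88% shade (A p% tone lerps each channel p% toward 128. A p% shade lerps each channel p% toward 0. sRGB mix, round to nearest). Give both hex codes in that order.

CSS coral is rgb(255, 127, 80).
40% tone:
  R: 255 − 50.8 = 204.2 → 204
  G: 127 + 0.4 = 127.4 → 127
  B: 80 + 0.4×(128−80) = 80 + 19.2 = 99.2 → 99
  → #cc7f63
88% shade:
  R: 255 + 0.88×(0−255) = 255 − 224.4 = 30.6 → 31
  G: 127 − 111.76 = 15.24 → 15
  B: 80 − 70.4 = 9.6 → 10
  → #1f0f0a

#cc7f63, #1f0f0a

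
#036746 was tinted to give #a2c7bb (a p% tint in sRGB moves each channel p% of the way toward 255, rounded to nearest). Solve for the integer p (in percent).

63%

#036746 is rgb(3, 103, 70); #a2c7bb is rgb(162, 199, 187).
On the R channel (widest range): 162 ≈ 3 + (p/100)(255 − 3), so p ≈ 100×(162 − 3)/(255 − 3) = 15900/252 = 63.10.
p = 63 reproduces all three channels after rounding.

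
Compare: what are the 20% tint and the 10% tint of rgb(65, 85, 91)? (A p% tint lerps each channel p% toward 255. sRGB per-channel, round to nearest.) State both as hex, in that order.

20% tint:
  R: 65 + 0.2×(255−65) = 65 + 38 = 103 → 103
  G: 85 + 34 = 119 → 119
  B: 91 + 32.8 = 123.8 → 124
  → #67777c
10% tint:
  R: 65 + 0.1×(255−65) = 65 + 19 = 84 → 84
  G: 85 + 17 = 102 → 102
  B: 91 + 0.1×(255−91) = 91 + 16.4 = 107.4 → 107
  → #54666b

#67777c, #54666b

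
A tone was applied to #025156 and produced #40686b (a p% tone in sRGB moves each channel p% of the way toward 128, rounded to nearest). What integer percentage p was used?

49%

#025156 is rgb(2, 81, 86); #40686b is rgb(64, 104, 107).
On the R channel (widest range): 64 ≈ 2 + (p/100)(128 − 2), so p ≈ 100×(64 − 2)/(128 − 2) = 6200/126 = 49.21.
p = 49 reproduces all three channels after rounding.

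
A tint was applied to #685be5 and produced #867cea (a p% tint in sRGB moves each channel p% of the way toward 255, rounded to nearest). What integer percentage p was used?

20%

#685be5 is rgb(104, 91, 229); #867cea is rgb(134, 124, 234).
On the G channel (widest range): 124 ≈ 91 + (p/100)(255 − 91), so p ≈ 100×(124 − 91)/(255 − 91) = 3300/164 = 20.12.
p = 20 reproduces all three channels after rounding.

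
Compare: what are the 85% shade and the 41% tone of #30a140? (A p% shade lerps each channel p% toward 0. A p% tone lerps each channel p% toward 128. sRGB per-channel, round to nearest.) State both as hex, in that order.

#07180a, #51935a

#30a140 is rgb(48, 161, 64).
85% shade:
  R: 48 − 40.8 = 7.2 → 7
  G: 161 + 0.85×(0−161) = 161 − 136.85 = 24.15 → 24
  B: 64 + 0.85×(0−64) = 64 − 54.4 = 9.6 → 10
  → #07180a
41% tone:
  R: 48 + 32.8 = 80.8 → 81
  G: 161 + 0.41×(128−161) = 161 − 13.53 = 147.47 → 147
  B: 64 + 0.41×(128−64) = 64 + 26.24 = 90.24 → 90
  → #51935a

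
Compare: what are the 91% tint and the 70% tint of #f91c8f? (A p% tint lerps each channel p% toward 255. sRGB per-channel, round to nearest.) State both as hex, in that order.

#feebf5, #fdbbdd

#f91c8f is rgb(249, 28, 143).
91% tint:
  R: 249 + 0.91×(255−249) = 249 + 5.46 = 254.46 → 254
  G: 28 + 0.91×(255−28) = 28 + 206.57 = 234.57 → 235
  B: 143 + 0.91×(255−143) = 143 + 101.92 = 244.92 → 245
  → #feebf5
70% tint:
  R: 249 + 4.2 = 253.2 → 253
  G: 28 + 158.9 = 186.9 → 187
  B: 143 + 78.4 = 221.4 → 221
  → #fdbbdd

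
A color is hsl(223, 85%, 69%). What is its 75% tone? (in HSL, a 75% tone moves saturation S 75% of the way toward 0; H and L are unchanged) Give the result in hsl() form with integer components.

hsl(223, 21%, 69%)

S moves 75% from 85 toward 0: 85 − 63.75 = 21.25 → 21.
H and L are unchanged.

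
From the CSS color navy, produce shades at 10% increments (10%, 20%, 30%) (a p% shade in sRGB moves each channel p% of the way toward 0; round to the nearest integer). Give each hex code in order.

CSS navy is rgb(0, 0, 128).
10%: (0→0, 0→0, 128 − 12.8 = 115.2→115) → #000073
20%: (0→0, 0→0, 128 − 25.6 = 102.4→102) → #000066
30%: (0→0, 0→0, 128 − 38.4 = 89.6→90) → #00005a

#000073, #000066, #00005a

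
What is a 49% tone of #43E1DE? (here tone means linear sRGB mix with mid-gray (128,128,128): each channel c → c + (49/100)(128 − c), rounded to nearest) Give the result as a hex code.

#61B1B0

#43E1DE is rgb(67, 225, 222).
A 49% tone moves each channel 49% toward 128:
  R: 67 + 0.49×(128−67) = 67 + 29.89 = 96.89 → 97
  G: 225 + 0.49×(128−225) = 225 − 47.53 = 177.47 → 177
  B: 222 − 46.06 = 175.94 → 176
rgb(97, 177, 176) = #61B1B0.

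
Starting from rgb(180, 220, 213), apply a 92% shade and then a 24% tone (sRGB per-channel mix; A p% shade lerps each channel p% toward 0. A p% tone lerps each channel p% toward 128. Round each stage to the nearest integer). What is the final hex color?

#292C2C

Per channel, c → c + 0.92(0 − c):
  R: 180 − 165.6 = 14.4 → 14
  G: 220 + 0.92×(0−220) = 220 − 202.4 = 17.6 → 18
  B: 213 + 0.92×(0−213) = 213 − 195.96 = 17.04 → 17
After the shade: rgb(14, 18, 17) = #0E1211.
Per channel, c → c + 0.24(128 − c):
  R: 14 + 0.24×(128−14) = 14 + 27.36 = 41.36 → 41
  G: 18 + 0.24×(128−18) = 18 + 26.4 = 44.4 → 44
  B: 17 + 0.24×(128−17) = 17 + 26.64 = 43.64 → 44
rgb(41, 44, 44) = #292C2C.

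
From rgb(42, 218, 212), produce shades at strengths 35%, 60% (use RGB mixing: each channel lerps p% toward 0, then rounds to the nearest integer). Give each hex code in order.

35%: (42 − 14.7 = 27.3→27, 218 − 76.3 = 141.7→142, 212 − 74.2 = 137.8→138) → #1b8e8a
60%: (42 − 25.2 = 16.8→17, 218 − 130.8 = 87.2→87, 212 − 127.2 = 84.8→85) → #115755

#1b8e8a, #115755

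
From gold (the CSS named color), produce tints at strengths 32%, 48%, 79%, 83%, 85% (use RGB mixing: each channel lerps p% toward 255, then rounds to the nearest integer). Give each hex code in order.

#ffe452, #ffea7a, #fff7c9, #fff8d4, #fff9d9

CSS gold is rgb(255, 215, 0).
32%: (255→255, 215 + 12.8 = 227.8→228, 0 + 81.6 = 81.6→82) → #ffe452
48%: (255→255, 215 + 19.2 = 234.2→234, 0 + 122.4 = 122.4→122) → #ffea7a
79%: (255→255, 215 + 31.6 = 246.6→247, 0 + 201.45 = 201.45→201) → #fff7c9
83%: (255→255, 215 + 33.2 = 248.2→248, 0 + 211.65 = 211.65→212) → #fff8d4
85%: (255→255, 215 + 34 = 249→249, 0 + 216.75 = 216.75→217) → #fff9d9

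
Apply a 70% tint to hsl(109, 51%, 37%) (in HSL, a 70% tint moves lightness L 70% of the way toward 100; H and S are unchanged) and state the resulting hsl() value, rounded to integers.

hsl(109, 51%, 81%)

L moves 70% from 37 toward 100: 37 + 44.1 = 81.1 → 81.
H and S are unchanged.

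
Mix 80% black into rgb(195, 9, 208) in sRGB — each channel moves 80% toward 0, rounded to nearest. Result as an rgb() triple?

rgb(39, 2, 42)

Lerp each channel 80% toward 0:
  R: 195 − 156 = 39 → 39
  G: 9 + 0.8×(0−9) = 9 − 7.2 = 1.8 → 2
  B: 208 + 0.8×(0−208) = 208 − 166.4 = 41.6 → 42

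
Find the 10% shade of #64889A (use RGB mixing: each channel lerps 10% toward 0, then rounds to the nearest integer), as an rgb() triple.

rgb(90, 122, 139)

#64889A is rgb(100, 136, 154).
Lerp each channel 10% toward 0:
  R: 100 + 0.1×(0−100) = 100 − 10 = 90 → 90
  G: 136 + 0.1×(0−136) = 136 − 13.6 = 122.4 → 122
  B: 154 − 15.4 = 138.6 → 139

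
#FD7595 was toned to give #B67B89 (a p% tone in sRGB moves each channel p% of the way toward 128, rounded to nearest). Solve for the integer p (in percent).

57%

#FD7595 is rgb(253, 117, 149); #B67B89 is rgb(182, 123, 137).
On the R channel (widest range): 182 ≈ 253 + (p/100)(128 − 253), so p ≈ 100×(182 − 253)/(128 − 253) = -7100/-125 = 56.80.
p = 57 reproduces all three channels after rounding.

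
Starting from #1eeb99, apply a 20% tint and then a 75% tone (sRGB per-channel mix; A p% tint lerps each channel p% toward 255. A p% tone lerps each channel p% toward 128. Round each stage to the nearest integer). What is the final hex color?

#739c8b

#1eeb99 is rgb(30, 235, 153).
A 20% tint moves each channel 20% toward 255:
  R: 30 + 45 = 75 → 75
  G: 235 + 0.2×(255−235) = 235 + 4 = 239 → 239
  B: 153 + 0.2×(255−153) = 153 + 20.4 = 173.4 → 173
After the tint: rgb(75, 239, 173) = #4befad.
Lerp each channel 75% toward 128:
  R: 75 + 39.75 = 114.75 → 115
  G: 239 − 83.25 = 155.75 → 156
  B: 173 + 0.75×(128−173) = 173 − 33.75 = 139.25 → 139
rgb(115, 156, 139) = #739c8b.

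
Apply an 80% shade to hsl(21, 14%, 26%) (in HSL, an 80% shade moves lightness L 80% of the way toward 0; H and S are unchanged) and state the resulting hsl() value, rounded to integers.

hsl(21, 14%, 5%)

L moves 80% from 26 toward 0: 26 − 20.8 = 5.2 → 5.
H and S are unchanged.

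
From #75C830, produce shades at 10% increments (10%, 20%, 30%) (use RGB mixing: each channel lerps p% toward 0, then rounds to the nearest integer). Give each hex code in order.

#69B42B, #5EA026, #528C22

#75C830 is rgb(117, 200, 48).
10%: (117 − 11.7 = 105.3→105, 200 − 20 = 180→180, 48 − 4.8 = 43.2→43) → #69B42B
20%: (117 − 23.4 = 93.6→94, 200 − 40 = 160→160, 48 − 9.6 = 38.4→38) → #5EA026
30%: (117 − 35.1 = 81.9→82, 200 − 60 = 140→140, 48 − 14.4 = 33.6→34) → #528C22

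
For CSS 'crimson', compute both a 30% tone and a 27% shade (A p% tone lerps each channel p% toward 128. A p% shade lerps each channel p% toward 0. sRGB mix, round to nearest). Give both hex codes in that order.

CSS crimson is rgb(220, 20, 60).
30% tone:
  R: 220 − 27.6 = 192.4 → 192
  G: 20 + 0.3×(128−20) = 20 + 32.4 = 52.4 → 52
  B: 60 + 20.4 = 80.4 → 80
  → #c03450
27% shade:
  R: 220 − 59.4 = 160.6 → 161
  G: 20 − 5.4 = 14.6 → 15
  B: 60 + 0.27×(0−60) = 60 − 16.2 = 43.8 → 44
  → #a10f2c

#c03450, #a10f2c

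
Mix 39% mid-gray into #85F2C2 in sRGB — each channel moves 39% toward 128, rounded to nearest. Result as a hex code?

#85F2C2 is rgb(133, 242, 194).
A 39% tone moves each channel 39% toward 128:
  R: 133 + 0.39×(128−133) = 133 − 1.95 = 131.05 → 131
  G: 242 − 44.46 = 197.54 → 198
  B: 194 − 25.74 = 168.26 → 168
rgb(131, 198, 168) = #83C6A8.

#83C6A8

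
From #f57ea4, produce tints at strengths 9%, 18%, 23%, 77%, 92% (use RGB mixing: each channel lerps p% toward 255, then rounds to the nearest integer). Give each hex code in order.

#f68aac, #f795b4, #f79cb9, #fde1ea, #fef5f8

#f57ea4 is rgb(245, 126, 164).
9%: (245 + 0.9 = 245.9→246, 126 + 11.61 = 137.61→138, 164 + 8.19 = 172.19→172) → #f68aac
18%: (245 + 1.8 = 246.8→247, 126 + 23.22 = 149.22→149, 164 + 16.38 = 180.38→180) → #f795b4
23%: (245 + 2.3 = 247.3→247, 126 + 29.67 = 155.67→156, 164 + 20.93 = 184.93→185) → #f79cb9
77%: (245 + 7.7 = 252.7→253, 126 + 99.33 = 225.33→225, 164 + 70.07 = 234.07→234) → #fde1ea
92%: (245 + 9.2 = 254.2→254, 126 + 118.68 = 244.68→245, 164 + 83.72 = 247.72→248) → #fef5f8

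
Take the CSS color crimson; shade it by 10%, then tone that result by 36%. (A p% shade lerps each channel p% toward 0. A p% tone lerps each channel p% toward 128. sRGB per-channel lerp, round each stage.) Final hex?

CSS crimson is rgb(220, 20, 60).
Per channel, c → c + 0.1(0 − c):
  R: 220 − 22 = 198 → 198
  G: 20 + 0.1×(0−20) = 20 − 2 = 18 → 18
  B: 60 + 0.1×(0−60) = 60 − 6 = 54 → 54
After the shade: rgb(198, 18, 54) = #c61236.
Lerp each channel 36% toward 128:
  R: 198 + 0.36×(128−198) = 198 − 25.2 = 172.8 → 173
  G: 18 + 0.36×(128−18) = 18 + 39.6 = 57.6 → 58
  B: 54 + 26.64 = 80.64 → 81
rgb(173, 58, 81) = #ad3a51.

#ad3a51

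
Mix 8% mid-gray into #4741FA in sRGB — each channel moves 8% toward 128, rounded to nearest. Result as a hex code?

#4C46F0

#4741FA is rgb(71, 65, 250).
Lerp each channel 8% toward 128:
  R: 71 + 4.56 = 75.56 → 76
  G: 65 + 5.04 = 70.04 → 70
  B: 250 + 0.08×(128−250) = 250 − 9.76 = 240.24 → 240
rgb(76, 70, 240) = #4C46F0.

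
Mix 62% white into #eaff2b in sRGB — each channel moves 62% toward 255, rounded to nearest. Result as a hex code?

#f7ffae

#eaff2b is rgb(234, 255, 43).
A 62% tint moves each channel 62% toward 255:
  R: 234 + 13.02 = 247.02 → 247
  G: 255 + 0.62×(255−255) = 255 + 0 = 255 → 255
  B: 43 + 131.44 = 174.44 → 174
rgb(247, 255, 174) = #f7ffae.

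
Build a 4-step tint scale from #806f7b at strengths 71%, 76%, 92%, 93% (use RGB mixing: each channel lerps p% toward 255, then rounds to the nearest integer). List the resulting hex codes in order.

#dad5d9, #e1dcdf, #f5f3f4, #f6f5f6

#806f7b is rgb(128, 111, 123).
71%: (128 + 90.17 = 218.17→218, 111 + 102.24 = 213.24→213, 123 + 93.72 = 216.72→217) → #dad5d9
76%: (128 + 96.52 = 224.52→225, 111 + 109.44 = 220.44→220, 123 + 100.32 = 223.32→223) → #e1dcdf
92%: (128 + 116.84 = 244.84→245, 111 + 132.48 = 243.48→243, 123 + 121.44 = 244.44→244) → #f5f3f4
93%: (128 + 118.11 = 246.11→246, 111 + 133.92 = 244.92→245, 123 + 122.76 = 245.76→246) → #f6f5f6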